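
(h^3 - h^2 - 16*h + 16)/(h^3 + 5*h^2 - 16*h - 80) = (h - 1)/(h + 5)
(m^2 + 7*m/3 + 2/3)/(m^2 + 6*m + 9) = (3*m^2 + 7*m + 2)/(3*(m^2 + 6*m + 9))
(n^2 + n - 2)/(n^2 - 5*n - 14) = (n - 1)/(n - 7)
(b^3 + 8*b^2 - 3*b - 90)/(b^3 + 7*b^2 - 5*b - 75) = (b + 6)/(b + 5)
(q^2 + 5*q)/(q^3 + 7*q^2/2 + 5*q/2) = 2*(q + 5)/(2*q^2 + 7*q + 5)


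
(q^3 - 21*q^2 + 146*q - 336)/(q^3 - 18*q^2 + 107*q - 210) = (q - 8)/(q - 5)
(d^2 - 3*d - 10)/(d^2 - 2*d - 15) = (d + 2)/(d + 3)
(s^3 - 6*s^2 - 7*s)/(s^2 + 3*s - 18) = s*(s^2 - 6*s - 7)/(s^2 + 3*s - 18)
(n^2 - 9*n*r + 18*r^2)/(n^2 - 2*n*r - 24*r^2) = (n - 3*r)/(n + 4*r)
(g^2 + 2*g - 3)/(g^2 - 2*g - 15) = (g - 1)/(g - 5)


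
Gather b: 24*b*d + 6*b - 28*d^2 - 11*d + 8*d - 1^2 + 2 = b*(24*d + 6) - 28*d^2 - 3*d + 1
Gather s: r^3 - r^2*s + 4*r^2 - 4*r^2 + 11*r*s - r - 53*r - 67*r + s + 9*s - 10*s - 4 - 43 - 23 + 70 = r^3 - 121*r + s*(-r^2 + 11*r)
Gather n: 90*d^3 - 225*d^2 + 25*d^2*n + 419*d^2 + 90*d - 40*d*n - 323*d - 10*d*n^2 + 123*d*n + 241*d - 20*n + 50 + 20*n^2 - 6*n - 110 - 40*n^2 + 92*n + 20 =90*d^3 + 194*d^2 + 8*d + n^2*(-10*d - 20) + n*(25*d^2 + 83*d + 66) - 40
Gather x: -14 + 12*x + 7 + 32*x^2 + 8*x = 32*x^2 + 20*x - 7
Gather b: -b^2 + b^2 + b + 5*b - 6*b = 0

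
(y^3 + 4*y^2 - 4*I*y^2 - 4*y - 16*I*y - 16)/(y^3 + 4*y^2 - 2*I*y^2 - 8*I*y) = (y - 2*I)/y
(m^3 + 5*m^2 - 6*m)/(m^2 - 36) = m*(m - 1)/(m - 6)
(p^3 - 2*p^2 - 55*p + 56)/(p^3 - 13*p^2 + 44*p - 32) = (p + 7)/(p - 4)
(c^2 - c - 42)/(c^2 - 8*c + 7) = (c + 6)/(c - 1)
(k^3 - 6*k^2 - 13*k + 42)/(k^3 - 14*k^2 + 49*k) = (k^2 + k - 6)/(k*(k - 7))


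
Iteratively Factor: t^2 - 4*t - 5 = (t - 5)*(t + 1)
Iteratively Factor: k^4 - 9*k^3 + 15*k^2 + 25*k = (k)*(k^3 - 9*k^2 + 15*k + 25) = k*(k - 5)*(k^2 - 4*k - 5) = k*(k - 5)^2*(k + 1)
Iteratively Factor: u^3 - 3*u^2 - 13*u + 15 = (u - 1)*(u^2 - 2*u - 15) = (u - 5)*(u - 1)*(u + 3)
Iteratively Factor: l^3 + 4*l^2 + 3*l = (l)*(l^2 + 4*l + 3) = l*(l + 3)*(l + 1)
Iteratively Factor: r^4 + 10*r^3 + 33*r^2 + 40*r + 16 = (r + 1)*(r^3 + 9*r^2 + 24*r + 16) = (r + 1)*(r + 4)*(r^2 + 5*r + 4) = (r + 1)*(r + 4)^2*(r + 1)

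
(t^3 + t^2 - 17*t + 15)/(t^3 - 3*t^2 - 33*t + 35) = (t - 3)/(t - 7)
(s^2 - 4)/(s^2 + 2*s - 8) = (s + 2)/(s + 4)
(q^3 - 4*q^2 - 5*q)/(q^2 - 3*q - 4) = q*(q - 5)/(q - 4)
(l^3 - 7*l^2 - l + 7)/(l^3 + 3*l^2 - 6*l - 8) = (l^2 - 8*l + 7)/(l^2 + 2*l - 8)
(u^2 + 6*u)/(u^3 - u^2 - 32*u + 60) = u/(u^2 - 7*u + 10)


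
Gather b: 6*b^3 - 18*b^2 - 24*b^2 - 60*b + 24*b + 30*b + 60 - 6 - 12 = 6*b^3 - 42*b^2 - 6*b + 42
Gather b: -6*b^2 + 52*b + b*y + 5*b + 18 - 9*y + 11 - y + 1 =-6*b^2 + b*(y + 57) - 10*y + 30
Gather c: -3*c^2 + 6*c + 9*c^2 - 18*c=6*c^2 - 12*c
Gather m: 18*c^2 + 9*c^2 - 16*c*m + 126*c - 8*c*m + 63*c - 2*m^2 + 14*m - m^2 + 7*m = 27*c^2 + 189*c - 3*m^2 + m*(21 - 24*c)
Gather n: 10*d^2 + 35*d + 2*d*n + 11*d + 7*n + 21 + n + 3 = 10*d^2 + 46*d + n*(2*d + 8) + 24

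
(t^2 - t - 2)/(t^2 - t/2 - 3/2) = 2*(t - 2)/(2*t - 3)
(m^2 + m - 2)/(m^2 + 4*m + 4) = (m - 1)/(m + 2)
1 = 1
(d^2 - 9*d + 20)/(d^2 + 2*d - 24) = (d - 5)/(d + 6)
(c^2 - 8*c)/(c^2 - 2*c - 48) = c/(c + 6)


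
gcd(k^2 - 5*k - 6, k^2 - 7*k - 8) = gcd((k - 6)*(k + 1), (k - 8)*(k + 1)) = k + 1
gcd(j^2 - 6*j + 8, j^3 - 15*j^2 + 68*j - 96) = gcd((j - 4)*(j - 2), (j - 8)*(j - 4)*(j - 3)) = j - 4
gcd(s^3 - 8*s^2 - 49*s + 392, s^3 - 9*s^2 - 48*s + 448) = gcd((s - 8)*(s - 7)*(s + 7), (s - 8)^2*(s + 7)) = s^2 - s - 56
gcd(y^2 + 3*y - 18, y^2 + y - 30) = y + 6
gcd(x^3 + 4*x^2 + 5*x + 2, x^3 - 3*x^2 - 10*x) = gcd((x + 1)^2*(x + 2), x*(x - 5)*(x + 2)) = x + 2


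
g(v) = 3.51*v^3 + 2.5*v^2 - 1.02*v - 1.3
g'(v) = 10.53*v^2 + 5.0*v - 1.02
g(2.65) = 78.87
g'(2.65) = 86.18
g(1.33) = 10.02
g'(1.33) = 24.26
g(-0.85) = -0.78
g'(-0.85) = 2.34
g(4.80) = 439.58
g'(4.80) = 265.59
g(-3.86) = -161.98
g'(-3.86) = 136.57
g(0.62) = -0.13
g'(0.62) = 6.13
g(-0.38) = -0.74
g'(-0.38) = -1.40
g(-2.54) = -40.10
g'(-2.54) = 54.22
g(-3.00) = -70.51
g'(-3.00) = 78.75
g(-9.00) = -2348.41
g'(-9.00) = 806.91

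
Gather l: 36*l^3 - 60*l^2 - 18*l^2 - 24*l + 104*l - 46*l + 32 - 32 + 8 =36*l^3 - 78*l^2 + 34*l + 8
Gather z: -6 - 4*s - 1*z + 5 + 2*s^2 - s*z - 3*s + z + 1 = 2*s^2 - s*z - 7*s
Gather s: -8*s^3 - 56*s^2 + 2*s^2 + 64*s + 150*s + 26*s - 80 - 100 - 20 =-8*s^3 - 54*s^2 + 240*s - 200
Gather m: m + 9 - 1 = m + 8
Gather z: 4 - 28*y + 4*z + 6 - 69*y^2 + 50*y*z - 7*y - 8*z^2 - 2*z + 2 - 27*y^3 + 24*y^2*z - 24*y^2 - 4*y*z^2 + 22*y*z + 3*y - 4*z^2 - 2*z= -27*y^3 - 93*y^2 - 32*y + z^2*(-4*y - 12) + z*(24*y^2 + 72*y) + 12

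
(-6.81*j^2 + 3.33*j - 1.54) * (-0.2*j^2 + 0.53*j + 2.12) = 1.362*j^4 - 4.2753*j^3 - 12.3643*j^2 + 6.2434*j - 3.2648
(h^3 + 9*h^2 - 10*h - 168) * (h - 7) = h^4 + 2*h^3 - 73*h^2 - 98*h + 1176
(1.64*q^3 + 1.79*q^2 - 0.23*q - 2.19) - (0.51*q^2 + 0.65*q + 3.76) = 1.64*q^3 + 1.28*q^2 - 0.88*q - 5.95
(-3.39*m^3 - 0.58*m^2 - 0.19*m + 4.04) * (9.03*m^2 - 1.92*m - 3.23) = -30.6117*m^5 + 1.2714*m^4 + 10.3476*m^3 + 38.7194*m^2 - 7.1431*m - 13.0492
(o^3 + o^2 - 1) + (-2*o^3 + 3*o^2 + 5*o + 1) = -o^3 + 4*o^2 + 5*o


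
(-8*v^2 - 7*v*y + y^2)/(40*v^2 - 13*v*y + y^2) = (v + y)/(-5*v + y)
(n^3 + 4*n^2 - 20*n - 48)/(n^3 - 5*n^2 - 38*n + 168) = (n + 2)/(n - 7)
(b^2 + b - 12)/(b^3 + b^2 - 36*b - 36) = (b^2 + b - 12)/(b^3 + b^2 - 36*b - 36)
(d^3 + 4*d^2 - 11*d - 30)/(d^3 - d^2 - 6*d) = (d + 5)/d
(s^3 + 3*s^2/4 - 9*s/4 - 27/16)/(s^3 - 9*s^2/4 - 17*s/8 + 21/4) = (8*s^2 - 6*s - 9)/(2*(4*s^2 - 15*s + 14))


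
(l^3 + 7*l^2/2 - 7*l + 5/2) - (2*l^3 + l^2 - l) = -l^3 + 5*l^2/2 - 6*l + 5/2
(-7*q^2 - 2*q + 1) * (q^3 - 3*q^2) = -7*q^5 + 19*q^4 + 7*q^3 - 3*q^2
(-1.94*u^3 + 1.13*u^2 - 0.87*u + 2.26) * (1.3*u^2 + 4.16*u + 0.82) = -2.522*u^5 - 6.6014*u^4 + 1.979*u^3 + 0.245399999999999*u^2 + 8.6882*u + 1.8532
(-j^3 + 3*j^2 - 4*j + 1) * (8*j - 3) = -8*j^4 + 27*j^3 - 41*j^2 + 20*j - 3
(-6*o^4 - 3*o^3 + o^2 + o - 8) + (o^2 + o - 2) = -6*o^4 - 3*o^3 + 2*o^2 + 2*o - 10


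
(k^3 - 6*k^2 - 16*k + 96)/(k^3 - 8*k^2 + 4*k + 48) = (k + 4)/(k + 2)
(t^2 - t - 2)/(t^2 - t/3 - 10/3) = 3*(t + 1)/(3*t + 5)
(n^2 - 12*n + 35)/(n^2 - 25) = (n - 7)/(n + 5)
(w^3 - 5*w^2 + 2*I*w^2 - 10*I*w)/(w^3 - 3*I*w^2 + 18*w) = (w^2 + w*(-5 + 2*I) - 10*I)/(w^2 - 3*I*w + 18)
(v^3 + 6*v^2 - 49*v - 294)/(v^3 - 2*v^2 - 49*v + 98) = (v + 6)/(v - 2)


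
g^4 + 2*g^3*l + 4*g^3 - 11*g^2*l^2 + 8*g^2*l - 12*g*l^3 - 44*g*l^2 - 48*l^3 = (g + 4)*(g - 3*l)*(g + l)*(g + 4*l)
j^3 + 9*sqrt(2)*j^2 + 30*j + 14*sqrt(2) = (j + sqrt(2))^2*(j + 7*sqrt(2))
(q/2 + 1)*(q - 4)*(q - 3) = q^3/2 - 5*q^2/2 - q + 12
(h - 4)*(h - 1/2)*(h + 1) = h^3 - 7*h^2/2 - 5*h/2 + 2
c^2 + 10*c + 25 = (c + 5)^2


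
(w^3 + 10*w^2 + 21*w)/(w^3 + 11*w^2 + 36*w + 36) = w*(w + 7)/(w^2 + 8*w + 12)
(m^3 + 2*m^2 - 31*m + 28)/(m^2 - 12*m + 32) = (m^2 + 6*m - 7)/(m - 8)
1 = 1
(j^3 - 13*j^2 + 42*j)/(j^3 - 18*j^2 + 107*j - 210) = j/(j - 5)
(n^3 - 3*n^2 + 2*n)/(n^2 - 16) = n*(n^2 - 3*n + 2)/(n^2 - 16)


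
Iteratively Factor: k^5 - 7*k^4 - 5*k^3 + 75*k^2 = (k - 5)*(k^4 - 2*k^3 - 15*k^2) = (k - 5)*(k + 3)*(k^3 - 5*k^2) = (k - 5)^2*(k + 3)*(k^2) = k*(k - 5)^2*(k + 3)*(k)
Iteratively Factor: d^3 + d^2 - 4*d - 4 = (d + 1)*(d^2 - 4) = (d - 2)*(d + 1)*(d + 2)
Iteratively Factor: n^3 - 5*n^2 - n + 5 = (n + 1)*(n^2 - 6*n + 5) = (n - 1)*(n + 1)*(n - 5)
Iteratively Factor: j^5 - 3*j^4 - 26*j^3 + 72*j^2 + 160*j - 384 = (j + 4)*(j^4 - 7*j^3 + 2*j^2 + 64*j - 96) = (j + 3)*(j + 4)*(j^3 - 10*j^2 + 32*j - 32) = (j - 2)*(j + 3)*(j + 4)*(j^2 - 8*j + 16) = (j - 4)*(j - 2)*(j + 3)*(j + 4)*(j - 4)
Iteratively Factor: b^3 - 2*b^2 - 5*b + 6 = (b - 3)*(b^2 + b - 2) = (b - 3)*(b + 2)*(b - 1)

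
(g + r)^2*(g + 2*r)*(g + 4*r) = g^4 + 8*g^3*r + 21*g^2*r^2 + 22*g*r^3 + 8*r^4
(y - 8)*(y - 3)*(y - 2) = y^3 - 13*y^2 + 46*y - 48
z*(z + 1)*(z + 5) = z^3 + 6*z^2 + 5*z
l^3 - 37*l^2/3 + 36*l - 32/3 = (l - 8)*(l - 4)*(l - 1/3)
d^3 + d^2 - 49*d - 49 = (d - 7)*(d + 1)*(d + 7)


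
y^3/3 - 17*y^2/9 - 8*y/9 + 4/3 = (y/3 + 1/3)*(y - 6)*(y - 2/3)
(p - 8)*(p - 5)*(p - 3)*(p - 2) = p^4 - 18*p^3 + 111*p^2 - 278*p + 240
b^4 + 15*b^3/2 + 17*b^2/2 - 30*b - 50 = (b - 2)*(b + 2)*(b + 5/2)*(b + 5)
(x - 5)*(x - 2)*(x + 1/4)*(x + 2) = x^4 - 19*x^3/4 - 21*x^2/4 + 19*x + 5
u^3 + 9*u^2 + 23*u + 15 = (u + 1)*(u + 3)*(u + 5)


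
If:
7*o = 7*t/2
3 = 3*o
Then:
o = 1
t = 2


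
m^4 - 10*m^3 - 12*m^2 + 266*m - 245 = (m - 7)^2*(m - 1)*(m + 5)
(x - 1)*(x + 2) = x^2 + x - 2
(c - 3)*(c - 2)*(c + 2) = c^3 - 3*c^2 - 4*c + 12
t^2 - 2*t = t*(t - 2)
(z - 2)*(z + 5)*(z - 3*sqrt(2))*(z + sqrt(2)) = z^4 - 2*sqrt(2)*z^3 + 3*z^3 - 16*z^2 - 6*sqrt(2)*z^2 - 18*z + 20*sqrt(2)*z + 60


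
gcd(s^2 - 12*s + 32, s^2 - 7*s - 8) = s - 8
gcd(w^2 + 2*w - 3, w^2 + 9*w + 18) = w + 3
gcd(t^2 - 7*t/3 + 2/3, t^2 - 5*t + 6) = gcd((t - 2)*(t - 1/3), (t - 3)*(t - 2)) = t - 2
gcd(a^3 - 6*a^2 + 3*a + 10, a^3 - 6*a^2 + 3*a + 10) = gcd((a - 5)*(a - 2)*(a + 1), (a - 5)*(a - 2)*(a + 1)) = a^3 - 6*a^2 + 3*a + 10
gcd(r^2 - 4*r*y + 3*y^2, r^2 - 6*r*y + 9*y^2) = -r + 3*y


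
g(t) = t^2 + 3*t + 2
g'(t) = 2*t + 3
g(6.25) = 59.81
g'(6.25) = 15.50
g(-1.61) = -0.24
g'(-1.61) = -0.22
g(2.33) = 14.42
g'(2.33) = 7.66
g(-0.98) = 0.02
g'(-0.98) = 1.04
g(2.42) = 15.12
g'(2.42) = 7.84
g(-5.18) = 13.29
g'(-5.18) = -7.36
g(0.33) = 3.10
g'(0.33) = 3.66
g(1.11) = 6.56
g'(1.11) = 5.22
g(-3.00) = 2.00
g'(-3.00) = -3.00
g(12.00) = 182.00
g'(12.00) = 27.00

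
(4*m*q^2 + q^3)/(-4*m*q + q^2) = q*(4*m + q)/(-4*m + q)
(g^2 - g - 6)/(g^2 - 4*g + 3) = (g + 2)/(g - 1)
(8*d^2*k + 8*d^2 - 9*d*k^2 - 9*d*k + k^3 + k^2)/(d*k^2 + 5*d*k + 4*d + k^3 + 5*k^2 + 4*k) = (8*d^2 - 9*d*k + k^2)/(d*k + 4*d + k^2 + 4*k)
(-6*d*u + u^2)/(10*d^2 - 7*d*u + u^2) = u*(-6*d + u)/(10*d^2 - 7*d*u + u^2)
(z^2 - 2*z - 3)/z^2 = 1 - 2/z - 3/z^2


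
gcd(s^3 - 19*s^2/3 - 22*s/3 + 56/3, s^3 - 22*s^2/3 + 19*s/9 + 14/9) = s - 7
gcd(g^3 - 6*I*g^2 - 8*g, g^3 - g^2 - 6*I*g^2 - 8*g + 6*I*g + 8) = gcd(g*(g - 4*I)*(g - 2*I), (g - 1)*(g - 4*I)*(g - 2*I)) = g^2 - 6*I*g - 8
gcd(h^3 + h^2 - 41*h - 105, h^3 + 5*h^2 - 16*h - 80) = h + 5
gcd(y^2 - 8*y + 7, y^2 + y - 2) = y - 1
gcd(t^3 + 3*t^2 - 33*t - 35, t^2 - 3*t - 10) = t - 5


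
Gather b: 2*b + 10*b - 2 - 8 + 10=12*b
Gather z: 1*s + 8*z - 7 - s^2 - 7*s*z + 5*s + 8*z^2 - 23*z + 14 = -s^2 + 6*s + 8*z^2 + z*(-7*s - 15) + 7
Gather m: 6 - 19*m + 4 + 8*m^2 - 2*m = 8*m^2 - 21*m + 10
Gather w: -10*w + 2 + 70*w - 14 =60*w - 12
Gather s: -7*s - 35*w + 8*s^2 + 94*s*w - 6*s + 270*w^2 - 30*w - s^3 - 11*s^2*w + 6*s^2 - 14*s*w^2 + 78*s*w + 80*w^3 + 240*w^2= -s^3 + s^2*(14 - 11*w) + s*(-14*w^2 + 172*w - 13) + 80*w^3 + 510*w^2 - 65*w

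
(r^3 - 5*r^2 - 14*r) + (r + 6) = r^3 - 5*r^2 - 13*r + 6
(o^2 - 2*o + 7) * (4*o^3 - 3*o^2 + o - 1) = 4*o^5 - 11*o^4 + 35*o^3 - 24*o^2 + 9*o - 7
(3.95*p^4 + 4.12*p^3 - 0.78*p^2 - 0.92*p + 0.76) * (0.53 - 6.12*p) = -24.174*p^5 - 23.1209*p^4 + 6.9572*p^3 + 5.217*p^2 - 5.1388*p + 0.4028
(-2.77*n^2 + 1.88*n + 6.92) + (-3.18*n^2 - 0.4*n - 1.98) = -5.95*n^2 + 1.48*n + 4.94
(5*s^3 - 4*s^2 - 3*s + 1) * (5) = 25*s^3 - 20*s^2 - 15*s + 5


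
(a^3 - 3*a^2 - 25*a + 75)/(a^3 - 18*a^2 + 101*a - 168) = (a^2 - 25)/(a^2 - 15*a + 56)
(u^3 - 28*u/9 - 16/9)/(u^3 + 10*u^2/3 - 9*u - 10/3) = (9*u^2 + 18*u + 8)/(3*(3*u^2 + 16*u + 5))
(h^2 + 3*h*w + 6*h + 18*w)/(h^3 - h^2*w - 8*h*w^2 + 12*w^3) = (h + 6)/(h^2 - 4*h*w + 4*w^2)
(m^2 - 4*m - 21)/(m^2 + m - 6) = (m - 7)/(m - 2)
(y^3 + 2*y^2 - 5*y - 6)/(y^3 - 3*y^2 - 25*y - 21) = (y - 2)/(y - 7)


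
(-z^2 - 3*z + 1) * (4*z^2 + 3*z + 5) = -4*z^4 - 15*z^3 - 10*z^2 - 12*z + 5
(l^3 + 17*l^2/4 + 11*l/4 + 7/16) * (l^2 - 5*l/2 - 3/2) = l^5 + 7*l^4/4 - 75*l^3/8 - 205*l^2/16 - 167*l/32 - 21/32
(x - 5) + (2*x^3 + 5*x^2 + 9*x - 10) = 2*x^3 + 5*x^2 + 10*x - 15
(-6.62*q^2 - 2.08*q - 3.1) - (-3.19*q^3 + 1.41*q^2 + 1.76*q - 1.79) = 3.19*q^3 - 8.03*q^2 - 3.84*q - 1.31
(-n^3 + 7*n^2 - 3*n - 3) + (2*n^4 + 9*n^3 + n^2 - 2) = 2*n^4 + 8*n^3 + 8*n^2 - 3*n - 5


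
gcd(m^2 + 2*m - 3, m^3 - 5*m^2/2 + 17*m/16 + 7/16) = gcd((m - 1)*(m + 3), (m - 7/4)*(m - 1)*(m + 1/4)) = m - 1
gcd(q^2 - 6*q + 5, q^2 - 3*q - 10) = q - 5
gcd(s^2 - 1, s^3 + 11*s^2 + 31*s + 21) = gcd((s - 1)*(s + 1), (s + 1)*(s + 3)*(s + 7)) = s + 1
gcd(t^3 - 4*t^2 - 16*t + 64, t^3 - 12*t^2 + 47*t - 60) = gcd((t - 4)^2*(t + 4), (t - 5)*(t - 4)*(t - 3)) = t - 4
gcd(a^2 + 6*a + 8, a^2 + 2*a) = a + 2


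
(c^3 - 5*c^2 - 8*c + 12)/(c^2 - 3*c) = (c^3 - 5*c^2 - 8*c + 12)/(c*(c - 3))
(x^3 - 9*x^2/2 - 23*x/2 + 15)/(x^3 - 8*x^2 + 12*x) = (2*x^2 + 3*x - 5)/(2*x*(x - 2))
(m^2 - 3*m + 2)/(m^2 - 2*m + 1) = (m - 2)/(m - 1)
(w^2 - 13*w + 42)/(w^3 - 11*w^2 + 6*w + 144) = (w - 7)/(w^2 - 5*w - 24)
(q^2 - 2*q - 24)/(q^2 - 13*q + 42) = (q + 4)/(q - 7)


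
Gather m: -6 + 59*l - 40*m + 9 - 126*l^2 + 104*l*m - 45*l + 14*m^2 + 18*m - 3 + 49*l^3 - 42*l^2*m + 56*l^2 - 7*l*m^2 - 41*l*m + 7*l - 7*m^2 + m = 49*l^3 - 70*l^2 + 21*l + m^2*(7 - 7*l) + m*(-42*l^2 + 63*l - 21)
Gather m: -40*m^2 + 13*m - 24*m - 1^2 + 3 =-40*m^2 - 11*m + 2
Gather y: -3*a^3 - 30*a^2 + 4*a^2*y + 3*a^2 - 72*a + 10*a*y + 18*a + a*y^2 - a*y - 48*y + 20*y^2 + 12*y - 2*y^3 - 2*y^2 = -3*a^3 - 27*a^2 - 54*a - 2*y^3 + y^2*(a + 18) + y*(4*a^2 + 9*a - 36)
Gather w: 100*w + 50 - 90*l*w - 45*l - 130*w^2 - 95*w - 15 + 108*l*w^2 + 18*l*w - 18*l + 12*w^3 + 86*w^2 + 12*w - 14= -63*l + 12*w^3 + w^2*(108*l - 44) + w*(17 - 72*l) + 21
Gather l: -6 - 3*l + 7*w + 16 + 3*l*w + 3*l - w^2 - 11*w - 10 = 3*l*w - w^2 - 4*w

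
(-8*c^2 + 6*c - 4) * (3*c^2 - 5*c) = -24*c^4 + 58*c^3 - 42*c^2 + 20*c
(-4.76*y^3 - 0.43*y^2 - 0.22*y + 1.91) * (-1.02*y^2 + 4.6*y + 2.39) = 4.8552*y^5 - 21.4574*y^4 - 13.13*y^3 - 3.9879*y^2 + 8.2602*y + 4.5649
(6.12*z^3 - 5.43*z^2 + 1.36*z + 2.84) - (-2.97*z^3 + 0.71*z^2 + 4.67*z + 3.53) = 9.09*z^3 - 6.14*z^2 - 3.31*z - 0.69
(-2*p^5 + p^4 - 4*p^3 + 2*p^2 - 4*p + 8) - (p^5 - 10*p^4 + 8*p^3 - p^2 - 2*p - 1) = -3*p^5 + 11*p^4 - 12*p^3 + 3*p^2 - 2*p + 9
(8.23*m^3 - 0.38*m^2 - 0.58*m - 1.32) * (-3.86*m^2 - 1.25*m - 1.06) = -31.7678*m^5 - 8.8207*m^4 - 6.01*m^3 + 6.223*m^2 + 2.2648*m + 1.3992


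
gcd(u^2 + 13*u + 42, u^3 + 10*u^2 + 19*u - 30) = u + 6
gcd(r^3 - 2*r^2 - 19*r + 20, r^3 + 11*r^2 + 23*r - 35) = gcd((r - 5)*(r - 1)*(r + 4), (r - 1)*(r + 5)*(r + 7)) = r - 1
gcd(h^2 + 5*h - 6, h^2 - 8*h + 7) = h - 1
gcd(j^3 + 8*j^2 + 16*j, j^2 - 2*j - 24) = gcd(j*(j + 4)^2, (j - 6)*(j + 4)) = j + 4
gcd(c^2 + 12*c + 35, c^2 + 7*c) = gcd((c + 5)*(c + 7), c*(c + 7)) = c + 7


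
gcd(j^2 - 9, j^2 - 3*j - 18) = j + 3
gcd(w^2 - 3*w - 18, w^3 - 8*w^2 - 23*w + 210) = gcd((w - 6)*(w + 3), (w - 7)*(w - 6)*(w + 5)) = w - 6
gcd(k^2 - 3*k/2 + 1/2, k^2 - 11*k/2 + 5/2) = k - 1/2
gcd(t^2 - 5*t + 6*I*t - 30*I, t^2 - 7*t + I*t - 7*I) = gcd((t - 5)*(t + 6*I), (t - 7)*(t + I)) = 1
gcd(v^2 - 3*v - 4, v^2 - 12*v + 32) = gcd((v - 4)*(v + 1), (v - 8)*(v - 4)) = v - 4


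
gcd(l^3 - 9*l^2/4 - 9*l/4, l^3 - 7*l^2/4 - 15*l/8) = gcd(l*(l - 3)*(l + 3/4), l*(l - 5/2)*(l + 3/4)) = l^2 + 3*l/4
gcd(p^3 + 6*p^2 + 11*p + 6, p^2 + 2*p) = p + 2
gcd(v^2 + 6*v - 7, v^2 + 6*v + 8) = 1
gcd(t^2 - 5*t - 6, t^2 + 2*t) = 1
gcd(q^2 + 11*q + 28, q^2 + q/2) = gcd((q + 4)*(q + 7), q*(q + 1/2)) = 1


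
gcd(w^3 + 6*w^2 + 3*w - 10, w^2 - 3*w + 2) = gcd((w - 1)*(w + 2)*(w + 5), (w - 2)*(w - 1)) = w - 1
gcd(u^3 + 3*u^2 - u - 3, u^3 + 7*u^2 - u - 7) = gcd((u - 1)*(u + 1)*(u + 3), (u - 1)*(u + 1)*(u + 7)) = u^2 - 1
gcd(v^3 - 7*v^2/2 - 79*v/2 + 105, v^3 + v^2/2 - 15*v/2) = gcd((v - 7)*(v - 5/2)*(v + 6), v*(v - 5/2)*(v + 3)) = v - 5/2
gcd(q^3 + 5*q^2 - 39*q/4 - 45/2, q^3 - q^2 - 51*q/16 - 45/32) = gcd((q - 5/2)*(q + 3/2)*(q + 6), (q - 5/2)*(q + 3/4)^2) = q - 5/2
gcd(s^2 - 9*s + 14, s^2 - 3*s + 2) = s - 2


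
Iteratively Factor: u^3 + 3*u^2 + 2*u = (u)*(u^2 + 3*u + 2) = u*(u + 1)*(u + 2)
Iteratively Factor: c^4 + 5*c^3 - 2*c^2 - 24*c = (c + 3)*(c^3 + 2*c^2 - 8*c) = (c - 2)*(c + 3)*(c^2 + 4*c) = c*(c - 2)*(c + 3)*(c + 4)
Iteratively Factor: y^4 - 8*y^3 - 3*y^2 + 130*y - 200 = (y - 2)*(y^3 - 6*y^2 - 15*y + 100) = (y - 5)*(y - 2)*(y^2 - y - 20) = (y - 5)*(y - 2)*(y + 4)*(y - 5)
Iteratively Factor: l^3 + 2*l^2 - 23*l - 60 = (l + 3)*(l^2 - l - 20) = (l + 3)*(l + 4)*(l - 5)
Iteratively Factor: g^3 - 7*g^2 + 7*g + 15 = (g - 3)*(g^2 - 4*g - 5) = (g - 3)*(g + 1)*(g - 5)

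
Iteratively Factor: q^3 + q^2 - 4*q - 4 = (q - 2)*(q^2 + 3*q + 2) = (q - 2)*(q + 1)*(q + 2)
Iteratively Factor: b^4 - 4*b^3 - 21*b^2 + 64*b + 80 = (b - 4)*(b^3 - 21*b - 20) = (b - 4)*(b + 4)*(b^2 - 4*b - 5) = (b - 4)*(b + 1)*(b + 4)*(b - 5)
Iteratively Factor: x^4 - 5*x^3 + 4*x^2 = (x - 4)*(x^3 - x^2) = x*(x - 4)*(x^2 - x) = x^2*(x - 4)*(x - 1)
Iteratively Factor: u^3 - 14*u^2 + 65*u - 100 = (u - 5)*(u^2 - 9*u + 20) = (u - 5)^2*(u - 4)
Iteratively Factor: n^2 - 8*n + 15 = (n - 5)*(n - 3)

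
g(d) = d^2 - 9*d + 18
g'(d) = 2*d - 9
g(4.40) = -2.24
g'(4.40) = -0.20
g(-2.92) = 52.81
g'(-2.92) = -14.84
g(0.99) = 10.07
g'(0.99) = -7.02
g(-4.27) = 74.66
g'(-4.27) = -17.54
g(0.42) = 14.40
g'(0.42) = -8.16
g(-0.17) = 19.56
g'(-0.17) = -9.34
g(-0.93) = 27.23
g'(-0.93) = -10.86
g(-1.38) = 32.32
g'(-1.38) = -11.76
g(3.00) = 0.00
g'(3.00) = -3.00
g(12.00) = 54.00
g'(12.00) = 15.00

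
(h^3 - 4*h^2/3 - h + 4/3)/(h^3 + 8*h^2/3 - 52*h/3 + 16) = (h^2 - 1)/(h^2 + 4*h - 12)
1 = 1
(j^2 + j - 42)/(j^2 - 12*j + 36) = (j + 7)/(j - 6)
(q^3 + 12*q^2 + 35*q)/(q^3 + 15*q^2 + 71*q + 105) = q/(q + 3)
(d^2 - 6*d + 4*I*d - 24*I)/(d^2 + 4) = (d^2 + d*(-6 + 4*I) - 24*I)/(d^2 + 4)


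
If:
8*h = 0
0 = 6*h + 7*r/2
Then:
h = 0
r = 0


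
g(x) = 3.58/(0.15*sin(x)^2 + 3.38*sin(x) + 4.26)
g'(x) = 3.58*(-0.3*sin(x)*cos(x) - 3.38*cos(x))/(0.15*sin(x)^2 + 3.38*sin(x) + 4.26)^2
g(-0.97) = 2.27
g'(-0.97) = -2.56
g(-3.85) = 0.55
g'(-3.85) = 0.23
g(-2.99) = 0.95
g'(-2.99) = 0.84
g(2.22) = 0.51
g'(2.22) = 0.16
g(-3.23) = 0.79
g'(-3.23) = 0.58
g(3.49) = 1.15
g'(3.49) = 1.13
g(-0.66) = 1.60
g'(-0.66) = -1.79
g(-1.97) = 2.81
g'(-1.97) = 2.66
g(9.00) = 0.63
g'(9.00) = 0.35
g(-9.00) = 1.24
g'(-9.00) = 1.27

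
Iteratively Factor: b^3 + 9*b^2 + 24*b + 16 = (b + 4)*(b^2 + 5*b + 4) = (b + 4)^2*(b + 1)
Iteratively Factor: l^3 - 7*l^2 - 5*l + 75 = (l - 5)*(l^2 - 2*l - 15) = (l - 5)^2*(l + 3)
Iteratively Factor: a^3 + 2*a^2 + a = (a + 1)*(a^2 + a) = a*(a + 1)*(a + 1)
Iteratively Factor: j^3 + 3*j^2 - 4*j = (j + 4)*(j^2 - j) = (j - 1)*(j + 4)*(j)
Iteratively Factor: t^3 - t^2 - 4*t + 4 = (t - 2)*(t^2 + t - 2) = (t - 2)*(t - 1)*(t + 2)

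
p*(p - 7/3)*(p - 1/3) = p^3 - 8*p^2/3 + 7*p/9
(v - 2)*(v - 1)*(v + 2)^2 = v^4 + v^3 - 6*v^2 - 4*v + 8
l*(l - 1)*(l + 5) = l^3 + 4*l^2 - 5*l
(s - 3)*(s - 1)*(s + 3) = s^3 - s^2 - 9*s + 9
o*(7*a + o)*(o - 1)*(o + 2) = 7*a*o^3 + 7*a*o^2 - 14*a*o + o^4 + o^3 - 2*o^2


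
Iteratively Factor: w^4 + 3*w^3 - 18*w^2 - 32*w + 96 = (w + 4)*(w^3 - w^2 - 14*w + 24) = (w - 3)*(w + 4)*(w^2 + 2*w - 8) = (w - 3)*(w + 4)^2*(w - 2)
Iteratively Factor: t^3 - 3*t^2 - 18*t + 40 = (t - 5)*(t^2 + 2*t - 8) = (t - 5)*(t + 4)*(t - 2)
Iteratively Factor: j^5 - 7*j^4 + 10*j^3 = (j)*(j^4 - 7*j^3 + 10*j^2) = j*(j - 2)*(j^3 - 5*j^2) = j*(j - 5)*(j - 2)*(j^2) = j^2*(j - 5)*(j - 2)*(j)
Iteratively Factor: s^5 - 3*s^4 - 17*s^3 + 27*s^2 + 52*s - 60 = (s - 5)*(s^4 + 2*s^3 - 7*s^2 - 8*s + 12) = (s - 5)*(s + 3)*(s^3 - s^2 - 4*s + 4) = (s - 5)*(s + 2)*(s + 3)*(s^2 - 3*s + 2) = (s - 5)*(s - 1)*(s + 2)*(s + 3)*(s - 2)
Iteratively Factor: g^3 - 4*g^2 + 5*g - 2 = (g - 2)*(g^2 - 2*g + 1) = (g - 2)*(g - 1)*(g - 1)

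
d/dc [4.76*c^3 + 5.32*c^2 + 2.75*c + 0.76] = 14.28*c^2 + 10.64*c + 2.75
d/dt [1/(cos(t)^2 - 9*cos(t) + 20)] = (2*cos(t) - 9)*sin(t)/(cos(t)^2 - 9*cos(t) + 20)^2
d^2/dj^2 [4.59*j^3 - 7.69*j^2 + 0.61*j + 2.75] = 27.54*j - 15.38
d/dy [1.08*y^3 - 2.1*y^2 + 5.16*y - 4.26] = 3.24*y^2 - 4.2*y + 5.16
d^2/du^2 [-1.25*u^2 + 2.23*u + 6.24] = -2.50000000000000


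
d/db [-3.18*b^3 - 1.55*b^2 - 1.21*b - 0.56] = -9.54*b^2 - 3.1*b - 1.21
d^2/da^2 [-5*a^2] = -10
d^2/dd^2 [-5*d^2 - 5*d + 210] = -10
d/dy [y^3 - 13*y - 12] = 3*y^2 - 13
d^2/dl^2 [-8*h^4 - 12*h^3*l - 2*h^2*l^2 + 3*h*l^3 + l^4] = -4*h^2 + 18*h*l + 12*l^2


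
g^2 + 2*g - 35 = (g - 5)*(g + 7)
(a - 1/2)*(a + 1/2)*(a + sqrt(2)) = a^3 + sqrt(2)*a^2 - a/4 - sqrt(2)/4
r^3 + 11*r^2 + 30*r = r*(r + 5)*(r + 6)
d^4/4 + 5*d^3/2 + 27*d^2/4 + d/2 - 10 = (d/4 + 1)*(d - 1)*(d + 2)*(d + 5)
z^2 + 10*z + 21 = (z + 3)*(z + 7)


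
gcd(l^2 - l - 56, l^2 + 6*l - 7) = l + 7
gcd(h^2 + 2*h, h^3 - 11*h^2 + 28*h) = h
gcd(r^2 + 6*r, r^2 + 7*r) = r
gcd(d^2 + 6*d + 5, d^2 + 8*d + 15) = d + 5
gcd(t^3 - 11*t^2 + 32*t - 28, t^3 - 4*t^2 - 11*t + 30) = t - 2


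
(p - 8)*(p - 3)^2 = p^3 - 14*p^2 + 57*p - 72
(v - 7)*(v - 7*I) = v^2 - 7*v - 7*I*v + 49*I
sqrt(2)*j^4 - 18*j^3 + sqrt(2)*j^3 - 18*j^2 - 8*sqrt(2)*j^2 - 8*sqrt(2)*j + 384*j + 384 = (j - 8*sqrt(2))*(j - 4*sqrt(2))*(j + 3*sqrt(2))*(sqrt(2)*j + sqrt(2))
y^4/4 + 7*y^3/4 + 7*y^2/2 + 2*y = y*(y/2 + 1/2)*(y/2 + 1)*(y + 4)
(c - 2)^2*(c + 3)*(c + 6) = c^4 + 5*c^3 - 14*c^2 - 36*c + 72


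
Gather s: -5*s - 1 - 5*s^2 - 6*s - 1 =-5*s^2 - 11*s - 2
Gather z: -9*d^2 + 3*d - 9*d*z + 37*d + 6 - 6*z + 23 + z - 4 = -9*d^2 + 40*d + z*(-9*d - 5) + 25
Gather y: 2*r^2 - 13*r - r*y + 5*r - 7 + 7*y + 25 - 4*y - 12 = 2*r^2 - 8*r + y*(3 - r) + 6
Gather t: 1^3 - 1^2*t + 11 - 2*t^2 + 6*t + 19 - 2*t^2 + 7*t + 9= -4*t^2 + 12*t + 40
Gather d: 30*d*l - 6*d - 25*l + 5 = d*(30*l - 6) - 25*l + 5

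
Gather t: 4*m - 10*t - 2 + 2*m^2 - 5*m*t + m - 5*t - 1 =2*m^2 + 5*m + t*(-5*m - 15) - 3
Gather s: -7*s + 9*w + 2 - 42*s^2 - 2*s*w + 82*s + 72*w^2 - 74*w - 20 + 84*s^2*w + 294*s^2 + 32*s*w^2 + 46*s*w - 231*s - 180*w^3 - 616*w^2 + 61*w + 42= s^2*(84*w + 252) + s*(32*w^2 + 44*w - 156) - 180*w^3 - 544*w^2 - 4*w + 24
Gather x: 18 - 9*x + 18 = 36 - 9*x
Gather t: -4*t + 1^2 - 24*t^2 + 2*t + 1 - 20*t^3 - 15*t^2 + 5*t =-20*t^3 - 39*t^2 + 3*t + 2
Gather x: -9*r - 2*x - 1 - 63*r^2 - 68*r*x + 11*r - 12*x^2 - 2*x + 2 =-63*r^2 + 2*r - 12*x^2 + x*(-68*r - 4) + 1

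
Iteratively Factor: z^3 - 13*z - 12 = (z + 1)*(z^2 - z - 12) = (z + 1)*(z + 3)*(z - 4)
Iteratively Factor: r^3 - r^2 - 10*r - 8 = (r - 4)*(r^2 + 3*r + 2) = (r - 4)*(r + 1)*(r + 2)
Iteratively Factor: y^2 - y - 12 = (y + 3)*(y - 4)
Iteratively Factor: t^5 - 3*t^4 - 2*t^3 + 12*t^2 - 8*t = (t - 2)*(t^4 - t^3 - 4*t^2 + 4*t) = (t - 2)*(t - 1)*(t^3 - 4*t) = (t - 2)^2*(t - 1)*(t^2 + 2*t) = t*(t - 2)^2*(t - 1)*(t + 2)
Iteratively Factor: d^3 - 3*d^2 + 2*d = (d - 1)*(d^2 - 2*d) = (d - 2)*(d - 1)*(d)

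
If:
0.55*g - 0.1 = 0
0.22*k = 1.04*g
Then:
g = 0.18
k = 0.86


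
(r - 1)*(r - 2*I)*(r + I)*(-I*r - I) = -I*r^4 - r^3 - I*r^2 + r + 2*I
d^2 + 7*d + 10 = (d + 2)*(d + 5)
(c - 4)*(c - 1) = c^2 - 5*c + 4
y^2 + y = y*(y + 1)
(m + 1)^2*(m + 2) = m^3 + 4*m^2 + 5*m + 2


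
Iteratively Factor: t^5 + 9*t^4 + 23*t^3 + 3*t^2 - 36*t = (t + 3)*(t^4 + 6*t^3 + 5*t^2 - 12*t) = (t - 1)*(t + 3)*(t^3 + 7*t^2 + 12*t) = (t - 1)*(t + 3)*(t + 4)*(t^2 + 3*t) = (t - 1)*(t + 3)^2*(t + 4)*(t)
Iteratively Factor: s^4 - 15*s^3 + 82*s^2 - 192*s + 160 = (s - 2)*(s^3 - 13*s^2 + 56*s - 80) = (s - 5)*(s - 2)*(s^2 - 8*s + 16) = (s - 5)*(s - 4)*(s - 2)*(s - 4)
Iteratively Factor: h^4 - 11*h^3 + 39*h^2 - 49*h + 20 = (h - 4)*(h^3 - 7*h^2 + 11*h - 5) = (h - 5)*(h - 4)*(h^2 - 2*h + 1) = (h - 5)*(h - 4)*(h - 1)*(h - 1)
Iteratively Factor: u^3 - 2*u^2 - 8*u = (u + 2)*(u^2 - 4*u) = (u - 4)*(u + 2)*(u)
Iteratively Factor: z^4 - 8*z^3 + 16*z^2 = (z - 4)*(z^3 - 4*z^2) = z*(z - 4)*(z^2 - 4*z) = z^2*(z - 4)*(z - 4)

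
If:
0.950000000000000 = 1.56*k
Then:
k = 0.61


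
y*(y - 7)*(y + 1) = y^3 - 6*y^2 - 7*y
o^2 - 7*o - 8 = (o - 8)*(o + 1)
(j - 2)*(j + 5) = j^2 + 3*j - 10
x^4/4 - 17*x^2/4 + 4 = (x/4 + 1)*(x - 4)*(x - 1)*(x + 1)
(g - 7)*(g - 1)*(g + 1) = g^3 - 7*g^2 - g + 7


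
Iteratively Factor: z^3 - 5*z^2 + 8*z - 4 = (z - 2)*(z^2 - 3*z + 2) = (z - 2)*(z - 1)*(z - 2)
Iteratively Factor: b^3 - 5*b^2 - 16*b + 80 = (b + 4)*(b^2 - 9*b + 20) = (b - 4)*(b + 4)*(b - 5)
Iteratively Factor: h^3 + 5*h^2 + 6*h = (h + 3)*(h^2 + 2*h) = h*(h + 3)*(h + 2)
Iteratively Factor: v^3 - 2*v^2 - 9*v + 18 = (v - 3)*(v^2 + v - 6) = (v - 3)*(v - 2)*(v + 3)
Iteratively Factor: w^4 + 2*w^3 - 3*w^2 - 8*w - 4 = (w + 1)*(w^3 + w^2 - 4*w - 4) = (w + 1)*(w + 2)*(w^2 - w - 2) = (w + 1)^2*(w + 2)*(w - 2)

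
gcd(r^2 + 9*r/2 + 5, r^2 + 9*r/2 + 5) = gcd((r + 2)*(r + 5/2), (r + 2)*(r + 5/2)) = r^2 + 9*r/2 + 5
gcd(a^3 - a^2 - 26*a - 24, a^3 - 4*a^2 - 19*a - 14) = a + 1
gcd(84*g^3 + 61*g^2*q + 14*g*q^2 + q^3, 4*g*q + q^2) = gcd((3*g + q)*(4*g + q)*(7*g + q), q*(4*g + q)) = 4*g + q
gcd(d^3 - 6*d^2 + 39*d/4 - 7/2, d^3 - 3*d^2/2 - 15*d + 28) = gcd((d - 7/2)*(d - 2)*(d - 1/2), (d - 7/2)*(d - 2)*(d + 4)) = d^2 - 11*d/2 + 7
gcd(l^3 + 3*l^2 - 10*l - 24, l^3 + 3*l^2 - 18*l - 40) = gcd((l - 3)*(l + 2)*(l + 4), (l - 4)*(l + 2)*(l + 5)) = l + 2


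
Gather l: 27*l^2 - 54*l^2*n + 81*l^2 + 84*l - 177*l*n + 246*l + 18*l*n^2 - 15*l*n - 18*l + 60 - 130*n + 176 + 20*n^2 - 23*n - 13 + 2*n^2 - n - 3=l^2*(108 - 54*n) + l*(18*n^2 - 192*n + 312) + 22*n^2 - 154*n + 220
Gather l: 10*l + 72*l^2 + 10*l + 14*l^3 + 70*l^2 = 14*l^3 + 142*l^2 + 20*l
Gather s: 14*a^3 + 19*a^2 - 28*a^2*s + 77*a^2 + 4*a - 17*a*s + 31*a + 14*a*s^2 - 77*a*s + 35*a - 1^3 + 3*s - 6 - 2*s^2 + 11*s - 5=14*a^3 + 96*a^2 + 70*a + s^2*(14*a - 2) + s*(-28*a^2 - 94*a + 14) - 12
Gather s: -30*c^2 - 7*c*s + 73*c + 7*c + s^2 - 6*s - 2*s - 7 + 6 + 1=-30*c^2 + 80*c + s^2 + s*(-7*c - 8)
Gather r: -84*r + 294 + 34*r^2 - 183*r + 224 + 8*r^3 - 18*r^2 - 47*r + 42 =8*r^3 + 16*r^2 - 314*r + 560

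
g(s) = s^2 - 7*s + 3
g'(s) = 2*s - 7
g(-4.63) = 56.85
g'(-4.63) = -16.26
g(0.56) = -0.61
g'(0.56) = -5.88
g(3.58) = -9.24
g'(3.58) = 0.16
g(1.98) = -6.94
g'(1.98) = -3.04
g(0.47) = -0.07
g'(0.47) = -6.06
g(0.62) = -0.96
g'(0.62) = -5.76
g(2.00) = -7.00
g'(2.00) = -3.00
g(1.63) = -5.75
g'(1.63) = -3.74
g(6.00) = -3.00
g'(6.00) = 5.00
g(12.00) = 63.00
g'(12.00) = 17.00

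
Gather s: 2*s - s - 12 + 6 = s - 6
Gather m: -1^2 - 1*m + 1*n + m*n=m*(n - 1) + n - 1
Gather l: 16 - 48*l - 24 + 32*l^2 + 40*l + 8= 32*l^2 - 8*l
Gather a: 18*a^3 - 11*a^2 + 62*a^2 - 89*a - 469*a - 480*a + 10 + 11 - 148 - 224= 18*a^3 + 51*a^2 - 1038*a - 351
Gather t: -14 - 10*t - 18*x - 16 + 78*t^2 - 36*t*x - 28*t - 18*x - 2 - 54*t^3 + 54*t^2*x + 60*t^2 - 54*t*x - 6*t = -54*t^3 + t^2*(54*x + 138) + t*(-90*x - 44) - 36*x - 32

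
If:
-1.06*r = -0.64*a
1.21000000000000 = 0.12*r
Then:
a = 16.70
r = 10.08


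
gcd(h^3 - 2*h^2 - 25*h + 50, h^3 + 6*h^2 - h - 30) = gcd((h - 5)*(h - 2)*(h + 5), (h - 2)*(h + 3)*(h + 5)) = h^2 + 3*h - 10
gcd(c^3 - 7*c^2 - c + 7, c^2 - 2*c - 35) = c - 7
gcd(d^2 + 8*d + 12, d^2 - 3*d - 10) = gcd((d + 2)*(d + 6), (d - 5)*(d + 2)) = d + 2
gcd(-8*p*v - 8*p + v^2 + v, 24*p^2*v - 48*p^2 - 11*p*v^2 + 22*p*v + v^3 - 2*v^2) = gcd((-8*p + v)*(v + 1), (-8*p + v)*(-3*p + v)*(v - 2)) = 8*p - v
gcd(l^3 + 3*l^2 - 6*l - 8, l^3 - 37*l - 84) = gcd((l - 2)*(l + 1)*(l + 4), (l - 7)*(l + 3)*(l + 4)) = l + 4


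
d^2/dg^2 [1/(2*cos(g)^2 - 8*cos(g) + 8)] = (-2*cos(g) - cos(2*g) + 2)/(cos(g) - 2)^4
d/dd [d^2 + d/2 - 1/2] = 2*d + 1/2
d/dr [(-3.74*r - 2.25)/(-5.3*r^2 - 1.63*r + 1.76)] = (19.822*r^2 + 6.0962*r - (3.74*r + 2.25)*(10.6*r + 1.63) - 6.5824)/(5.3*r^2 + 1.63*r - 1.76)^2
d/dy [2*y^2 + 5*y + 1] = 4*y + 5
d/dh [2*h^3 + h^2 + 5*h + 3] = 6*h^2 + 2*h + 5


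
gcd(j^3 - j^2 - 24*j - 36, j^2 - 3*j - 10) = j + 2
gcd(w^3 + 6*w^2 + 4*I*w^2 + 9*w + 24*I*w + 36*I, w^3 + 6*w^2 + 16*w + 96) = w + 4*I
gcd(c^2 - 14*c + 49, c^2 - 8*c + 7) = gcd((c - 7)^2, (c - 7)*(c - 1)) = c - 7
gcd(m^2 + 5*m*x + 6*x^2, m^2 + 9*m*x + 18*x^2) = m + 3*x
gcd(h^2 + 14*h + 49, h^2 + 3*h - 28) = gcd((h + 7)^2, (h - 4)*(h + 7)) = h + 7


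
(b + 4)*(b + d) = b^2 + b*d + 4*b + 4*d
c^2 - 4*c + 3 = (c - 3)*(c - 1)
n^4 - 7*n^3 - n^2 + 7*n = n*(n - 7)*(n - 1)*(n + 1)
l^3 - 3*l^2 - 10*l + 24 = (l - 4)*(l - 2)*(l + 3)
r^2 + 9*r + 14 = (r + 2)*(r + 7)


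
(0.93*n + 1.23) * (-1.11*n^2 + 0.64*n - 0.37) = -1.0323*n^3 - 0.7701*n^2 + 0.4431*n - 0.4551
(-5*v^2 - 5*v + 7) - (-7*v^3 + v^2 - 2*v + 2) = 7*v^3 - 6*v^2 - 3*v + 5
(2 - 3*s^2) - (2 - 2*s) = -3*s^2 + 2*s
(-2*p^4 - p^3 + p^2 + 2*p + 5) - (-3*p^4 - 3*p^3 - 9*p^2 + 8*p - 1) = p^4 + 2*p^3 + 10*p^2 - 6*p + 6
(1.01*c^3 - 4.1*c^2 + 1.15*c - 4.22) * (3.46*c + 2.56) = 3.4946*c^4 - 11.6004*c^3 - 6.517*c^2 - 11.6572*c - 10.8032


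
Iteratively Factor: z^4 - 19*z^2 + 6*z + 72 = (z - 3)*(z^3 + 3*z^2 - 10*z - 24) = (z - 3)*(z + 4)*(z^2 - z - 6) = (z - 3)*(z + 2)*(z + 4)*(z - 3)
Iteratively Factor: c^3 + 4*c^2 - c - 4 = (c + 1)*(c^2 + 3*c - 4) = (c - 1)*(c + 1)*(c + 4)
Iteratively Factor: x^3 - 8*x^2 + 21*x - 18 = (x - 3)*(x^2 - 5*x + 6) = (x - 3)*(x - 2)*(x - 3)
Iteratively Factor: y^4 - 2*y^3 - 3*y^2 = (y + 1)*(y^3 - 3*y^2) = (y - 3)*(y + 1)*(y^2) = y*(y - 3)*(y + 1)*(y)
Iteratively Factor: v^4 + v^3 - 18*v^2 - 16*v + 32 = (v - 1)*(v^3 + 2*v^2 - 16*v - 32) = (v - 1)*(v + 2)*(v^2 - 16) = (v - 1)*(v + 2)*(v + 4)*(v - 4)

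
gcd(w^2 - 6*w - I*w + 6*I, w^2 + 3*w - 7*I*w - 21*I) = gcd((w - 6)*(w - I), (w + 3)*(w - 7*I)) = 1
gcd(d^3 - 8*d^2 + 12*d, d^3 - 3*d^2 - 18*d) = d^2 - 6*d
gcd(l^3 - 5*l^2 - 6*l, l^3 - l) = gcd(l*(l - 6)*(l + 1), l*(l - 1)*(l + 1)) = l^2 + l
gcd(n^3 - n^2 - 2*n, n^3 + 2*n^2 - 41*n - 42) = n + 1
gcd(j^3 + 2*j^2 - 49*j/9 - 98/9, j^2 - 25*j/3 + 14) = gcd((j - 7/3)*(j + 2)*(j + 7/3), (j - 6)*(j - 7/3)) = j - 7/3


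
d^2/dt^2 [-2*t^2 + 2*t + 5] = -4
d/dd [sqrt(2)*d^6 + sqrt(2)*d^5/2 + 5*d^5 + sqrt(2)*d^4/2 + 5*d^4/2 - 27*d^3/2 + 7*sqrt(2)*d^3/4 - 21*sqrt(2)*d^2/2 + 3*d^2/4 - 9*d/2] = 6*sqrt(2)*d^5 + 5*sqrt(2)*d^4/2 + 25*d^4 + 2*sqrt(2)*d^3 + 10*d^3 - 81*d^2/2 + 21*sqrt(2)*d^2/4 - 21*sqrt(2)*d + 3*d/2 - 9/2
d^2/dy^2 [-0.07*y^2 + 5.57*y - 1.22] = -0.140000000000000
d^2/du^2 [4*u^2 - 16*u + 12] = 8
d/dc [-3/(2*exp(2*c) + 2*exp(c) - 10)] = (3*exp(c) + 3/2)*exp(c)/(exp(2*c) + exp(c) - 5)^2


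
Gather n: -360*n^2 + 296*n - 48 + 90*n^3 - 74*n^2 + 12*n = 90*n^3 - 434*n^2 + 308*n - 48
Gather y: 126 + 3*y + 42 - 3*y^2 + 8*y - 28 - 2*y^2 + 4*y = -5*y^2 + 15*y + 140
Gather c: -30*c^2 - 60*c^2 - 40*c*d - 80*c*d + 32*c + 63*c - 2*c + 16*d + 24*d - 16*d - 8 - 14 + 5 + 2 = -90*c^2 + c*(93 - 120*d) + 24*d - 15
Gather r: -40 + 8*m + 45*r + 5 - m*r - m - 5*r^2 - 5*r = 7*m - 5*r^2 + r*(40 - m) - 35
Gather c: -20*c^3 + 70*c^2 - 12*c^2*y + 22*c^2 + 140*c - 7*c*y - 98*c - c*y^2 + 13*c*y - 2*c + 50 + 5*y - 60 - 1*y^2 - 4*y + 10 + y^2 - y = -20*c^3 + c^2*(92 - 12*y) + c*(-y^2 + 6*y + 40)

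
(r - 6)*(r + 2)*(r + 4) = r^3 - 28*r - 48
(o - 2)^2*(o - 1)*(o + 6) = o^4 + o^3 - 22*o^2 + 44*o - 24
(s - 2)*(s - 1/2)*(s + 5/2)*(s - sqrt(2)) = s^4 - sqrt(2)*s^3 - 21*s^2/4 + 5*s/2 + 21*sqrt(2)*s/4 - 5*sqrt(2)/2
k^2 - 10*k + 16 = (k - 8)*(k - 2)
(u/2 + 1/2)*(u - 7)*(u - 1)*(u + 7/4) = u^4/2 - 21*u^3/8 - 53*u^2/8 + 21*u/8 + 49/8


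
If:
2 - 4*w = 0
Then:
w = 1/2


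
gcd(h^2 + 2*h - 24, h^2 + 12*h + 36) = h + 6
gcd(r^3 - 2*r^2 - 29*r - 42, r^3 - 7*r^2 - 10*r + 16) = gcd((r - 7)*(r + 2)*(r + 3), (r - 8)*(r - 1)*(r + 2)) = r + 2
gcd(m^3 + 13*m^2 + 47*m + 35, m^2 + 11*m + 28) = m + 7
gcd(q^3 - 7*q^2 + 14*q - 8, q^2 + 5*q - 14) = q - 2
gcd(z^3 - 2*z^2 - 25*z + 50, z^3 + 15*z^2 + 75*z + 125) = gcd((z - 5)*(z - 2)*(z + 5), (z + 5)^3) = z + 5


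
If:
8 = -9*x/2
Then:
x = -16/9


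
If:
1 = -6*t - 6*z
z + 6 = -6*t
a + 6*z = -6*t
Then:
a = 1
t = -7/6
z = 1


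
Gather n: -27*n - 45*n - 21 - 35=-72*n - 56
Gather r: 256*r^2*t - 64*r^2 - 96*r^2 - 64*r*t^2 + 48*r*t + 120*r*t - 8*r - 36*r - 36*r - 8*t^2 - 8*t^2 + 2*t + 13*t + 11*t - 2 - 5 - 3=r^2*(256*t - 160) + r*(-64*t^2 + 168*t - 80) - 16*t^2 + 26*t - 10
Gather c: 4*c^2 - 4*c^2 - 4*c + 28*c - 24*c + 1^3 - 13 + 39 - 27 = 0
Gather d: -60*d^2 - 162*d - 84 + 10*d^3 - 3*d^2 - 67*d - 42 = 10*d^3 - 63*d^2 - 229*d - 126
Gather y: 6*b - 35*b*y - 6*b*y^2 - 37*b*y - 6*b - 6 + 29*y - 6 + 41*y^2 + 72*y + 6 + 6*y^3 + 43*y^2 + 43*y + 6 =6*y^3 + y^2*(84 - 6*b) + y*(144 - 72*b)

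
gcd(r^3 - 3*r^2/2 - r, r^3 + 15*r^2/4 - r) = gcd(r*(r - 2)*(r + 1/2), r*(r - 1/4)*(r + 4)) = r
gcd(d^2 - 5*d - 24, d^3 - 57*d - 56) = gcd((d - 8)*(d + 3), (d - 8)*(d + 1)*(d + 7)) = d - 8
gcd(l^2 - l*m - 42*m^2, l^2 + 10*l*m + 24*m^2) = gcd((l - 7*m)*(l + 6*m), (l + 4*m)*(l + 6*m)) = l + 6*m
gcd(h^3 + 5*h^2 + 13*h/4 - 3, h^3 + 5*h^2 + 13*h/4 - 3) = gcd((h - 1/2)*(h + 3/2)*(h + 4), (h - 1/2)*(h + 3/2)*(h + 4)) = h^3 + 5*h^2 + 13*h/4 - 3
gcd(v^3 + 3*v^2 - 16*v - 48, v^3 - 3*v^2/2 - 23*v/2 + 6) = v^2 - v - 12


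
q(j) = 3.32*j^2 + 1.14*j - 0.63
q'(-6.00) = -38.70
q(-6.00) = 112.05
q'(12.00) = 80.82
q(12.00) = 491.13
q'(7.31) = 49.68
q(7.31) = 185.11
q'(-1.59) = -9.42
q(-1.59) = 5.95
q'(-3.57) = -22.56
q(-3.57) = 37.61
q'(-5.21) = -33.45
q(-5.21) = 83.55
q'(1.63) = 11.96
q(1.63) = 10.05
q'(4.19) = 28.96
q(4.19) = 62.43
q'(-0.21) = -0.25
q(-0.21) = -0.72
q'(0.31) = 3.20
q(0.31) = 0.04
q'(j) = 6.64*j + 1.14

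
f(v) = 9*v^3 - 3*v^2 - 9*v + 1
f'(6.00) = 927.00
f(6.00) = 1783.00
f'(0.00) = -9.00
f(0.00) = 1.00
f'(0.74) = 1.35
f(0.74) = -3.66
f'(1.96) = 82.96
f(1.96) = 39.60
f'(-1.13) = 32.26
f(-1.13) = -5.65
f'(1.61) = 51.33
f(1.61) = 16.29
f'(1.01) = 12.48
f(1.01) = -1.88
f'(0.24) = -8.88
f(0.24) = -1.21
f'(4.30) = 464.43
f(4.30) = 622.39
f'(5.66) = 822.00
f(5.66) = 1485.85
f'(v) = 27*v^2 - 6*v - 9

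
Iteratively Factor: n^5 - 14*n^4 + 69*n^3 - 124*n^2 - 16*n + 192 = (n - 4)*(n^4 - 10*n^3 + 29*n^2 - 8*n - 48) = (n - 4)^2*(n^3 - 6*n^2 + 5*n + 12) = (n - 4)^2*(n - 3)*(n^2 - 3*n - 4) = (n - 4)^3*(n - 3)*(n + 1)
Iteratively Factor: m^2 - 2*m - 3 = (m + 1)*(m - 3)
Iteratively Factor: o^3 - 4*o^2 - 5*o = (o)*(o^2 - 4*o - 5) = o*(o + 1)*(o - 5)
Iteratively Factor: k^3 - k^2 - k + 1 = (k - 1)*(k^2 - 1) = (k - 1)*(k + 1)*(k - 1)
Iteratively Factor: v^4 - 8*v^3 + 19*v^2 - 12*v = (v - 3)*(v^3 - 5*v^2 + 4*v) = v*(v - 3)*(v^2 - 5*v + 4) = v*(v - 4)*(v - 3)*(v - 1)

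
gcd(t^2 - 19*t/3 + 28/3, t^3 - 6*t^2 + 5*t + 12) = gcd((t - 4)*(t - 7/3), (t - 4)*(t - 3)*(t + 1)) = t - 4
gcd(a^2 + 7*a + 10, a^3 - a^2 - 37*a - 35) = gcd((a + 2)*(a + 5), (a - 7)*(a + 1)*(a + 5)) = a + 5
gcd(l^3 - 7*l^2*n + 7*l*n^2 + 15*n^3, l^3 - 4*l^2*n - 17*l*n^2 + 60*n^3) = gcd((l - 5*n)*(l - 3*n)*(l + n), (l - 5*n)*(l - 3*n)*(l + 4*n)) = l^2 - 8*l*n + 15*n^2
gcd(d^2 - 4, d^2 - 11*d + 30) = 1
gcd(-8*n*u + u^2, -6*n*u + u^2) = u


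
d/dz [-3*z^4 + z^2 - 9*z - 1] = -12*z^3 + 2*z - 9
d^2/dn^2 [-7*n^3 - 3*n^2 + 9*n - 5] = -42*n - 6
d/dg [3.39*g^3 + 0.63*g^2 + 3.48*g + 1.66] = 10.17*g^2 + 1.26*g + 3.48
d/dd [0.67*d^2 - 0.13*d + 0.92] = 1.34*d - 0.13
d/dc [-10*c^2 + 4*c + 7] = 4 - 20*c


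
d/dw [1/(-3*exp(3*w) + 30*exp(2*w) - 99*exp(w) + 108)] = (exp(2*w) - 20*exp(w)/3 + 11)*exp(w)/(exp(3*w) - 10*exp(2*w) + 33*exp(w) - 36)^2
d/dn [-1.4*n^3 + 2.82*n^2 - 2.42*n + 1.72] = -4.2*n^2 + 5.64*n - 2.42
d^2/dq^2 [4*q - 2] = 0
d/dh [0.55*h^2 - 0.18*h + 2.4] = 1.1*h - 0.18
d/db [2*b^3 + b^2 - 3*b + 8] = 6*b^2 + 2*b - 3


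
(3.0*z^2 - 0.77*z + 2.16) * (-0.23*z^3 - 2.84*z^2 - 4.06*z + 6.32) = -0.69*z^5 - 8.3429*z^4 - 10.49*z^3 + 15.9518*z^2 - 13.636*z + 13.6512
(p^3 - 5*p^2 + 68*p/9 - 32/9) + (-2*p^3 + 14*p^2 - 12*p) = -p^3 + 9*p^2 - 40*p/9 - 32/9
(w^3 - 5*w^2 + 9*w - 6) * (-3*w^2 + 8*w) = -3*w^5 + 23*w^4 - 67*w^3 + 90*w^2 - 48*w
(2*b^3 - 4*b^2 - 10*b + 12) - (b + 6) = 2*b^3 - 4*b^2 - 11*b + 6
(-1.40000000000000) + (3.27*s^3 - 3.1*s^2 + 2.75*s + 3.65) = 3.27*s^3 - 3.1*s^2 + 2.75*s + 2.25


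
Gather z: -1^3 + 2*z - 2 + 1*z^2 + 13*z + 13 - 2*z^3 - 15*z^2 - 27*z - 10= -2*z^3 - 14*z^2 - 12*z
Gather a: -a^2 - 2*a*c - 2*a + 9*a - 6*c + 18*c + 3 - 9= -a^2 + a*(7 - 2*c) + 12*c - 6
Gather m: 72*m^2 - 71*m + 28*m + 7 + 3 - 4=72*m^2 - 43*m + 6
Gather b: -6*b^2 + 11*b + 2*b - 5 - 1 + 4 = -6*b^2 + 13*b - 2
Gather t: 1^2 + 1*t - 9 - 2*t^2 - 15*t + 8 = -2*t^2 - 14*t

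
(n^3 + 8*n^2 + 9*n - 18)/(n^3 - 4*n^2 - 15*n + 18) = (n + 6)/(n - 6)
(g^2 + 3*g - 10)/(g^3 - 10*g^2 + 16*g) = (g + 5)/(g*(g - 8))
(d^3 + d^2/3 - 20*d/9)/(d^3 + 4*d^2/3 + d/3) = (9*d^2 + 3*d - 20)/(3*(3*d^2 + 4*d + 1))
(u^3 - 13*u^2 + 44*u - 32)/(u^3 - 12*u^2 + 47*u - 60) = (u^2 - 9*u + 8)/(u^2 - 8*u + 15)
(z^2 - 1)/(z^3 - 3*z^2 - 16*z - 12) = (z - 1)/(z^2 - 4*z - 12)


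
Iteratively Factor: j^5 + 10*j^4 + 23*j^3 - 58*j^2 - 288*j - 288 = (j + 3)*(j^4 + 7*j^3 + 2*j^2 - 64*j - 96) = (j + 3)*(j + 4)*(j^3 + 3*j^2 - 10*j - 24) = (j + 3)*(j + 4)^2*(j^2 - j - 6) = (j + 2)*(j + 3)*(j + 4)^2*(j - 3)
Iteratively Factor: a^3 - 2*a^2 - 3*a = (a + 1)*(a^2 - 3*a) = a*(a + 1)*(a - 3)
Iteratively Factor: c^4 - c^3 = (c)*(c^3 - c^2) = c*(c - 1)*(c^2) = c^2*(c - 1)*(c)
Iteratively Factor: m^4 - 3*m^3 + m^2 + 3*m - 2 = (m - 1)*(m^3 - 2*m^2 - m + 2) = (m - 1)*(m + 1)*(m^2 - 3*m + 2) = (m - 1)^2*(m + 1)*(m - 2)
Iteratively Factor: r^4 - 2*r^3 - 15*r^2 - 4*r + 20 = (r + 2)*(r^3 - 4*r^2 - 7*r + 10) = (r - 5)*(r + 2)*(r^2 + r - 2) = (r - 5)*(r + 2)^2*(r - 1)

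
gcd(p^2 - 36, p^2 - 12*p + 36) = p - 6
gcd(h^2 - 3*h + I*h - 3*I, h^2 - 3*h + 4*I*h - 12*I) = h - 3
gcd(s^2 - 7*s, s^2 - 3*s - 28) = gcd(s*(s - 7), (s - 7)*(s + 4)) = s - 7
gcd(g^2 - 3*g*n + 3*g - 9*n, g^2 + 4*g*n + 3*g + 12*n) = g + 3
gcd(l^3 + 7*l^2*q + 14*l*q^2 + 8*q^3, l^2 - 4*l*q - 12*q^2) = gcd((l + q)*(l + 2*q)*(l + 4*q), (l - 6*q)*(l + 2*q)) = l + 2*q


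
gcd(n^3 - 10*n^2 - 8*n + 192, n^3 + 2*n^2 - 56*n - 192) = n^2 - 4*n - 32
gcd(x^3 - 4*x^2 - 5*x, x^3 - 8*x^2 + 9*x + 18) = x + 1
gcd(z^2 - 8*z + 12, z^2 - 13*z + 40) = 1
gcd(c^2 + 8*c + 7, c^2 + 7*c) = c + 7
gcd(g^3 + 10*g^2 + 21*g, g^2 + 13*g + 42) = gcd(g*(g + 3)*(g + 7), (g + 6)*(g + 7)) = g + 7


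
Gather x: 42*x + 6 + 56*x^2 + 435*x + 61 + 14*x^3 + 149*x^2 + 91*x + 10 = 14*x^3 + 205*x^2 + 568*x + 77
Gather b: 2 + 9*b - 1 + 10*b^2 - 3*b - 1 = 10*b^2 + 6*b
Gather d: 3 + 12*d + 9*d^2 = 9*d^2 + 12*d + 3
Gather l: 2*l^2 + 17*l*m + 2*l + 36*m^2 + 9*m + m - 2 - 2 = 2*l^2 + l*(17*m + 2) + 36*m^2 + 10*m - 4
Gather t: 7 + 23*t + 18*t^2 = 18*t^2 + 23*t + 7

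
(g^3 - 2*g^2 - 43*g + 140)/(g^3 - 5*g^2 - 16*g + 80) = (g + 7)/(g + 4)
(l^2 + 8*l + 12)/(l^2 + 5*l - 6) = (l + 2)/(l - 1)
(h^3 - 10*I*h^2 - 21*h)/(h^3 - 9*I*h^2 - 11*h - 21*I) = h/(h + I)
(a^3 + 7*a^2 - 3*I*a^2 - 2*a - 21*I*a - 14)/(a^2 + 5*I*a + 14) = (a^2 + a*(7 - I) - 7*I)/(a + 7*I)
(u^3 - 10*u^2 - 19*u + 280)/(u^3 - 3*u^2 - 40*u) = (u - 7)/u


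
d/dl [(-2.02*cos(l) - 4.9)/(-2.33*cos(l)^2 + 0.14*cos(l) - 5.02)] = (4.7066*cos(l)^2 + 22.834*cos(l) - 10.8264)*sin(l)/(5.4289*cos(l)^4 - 0.6524*cos(l)^3 + 23.4128*cos(l)^2 - 1.4056*cos(l) + 25.2004)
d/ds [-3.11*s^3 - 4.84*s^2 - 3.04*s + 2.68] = -9.33*s^2 - 9.68*s - 3.04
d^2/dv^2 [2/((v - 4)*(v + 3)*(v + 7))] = 4*(6*v^4 + 48*v^3 + 51*v^2 - 90*v + 865)/(v^9 + 18*v^8 + 51*v^7 - 720*v^6 - 3993*v^5 + 7002*v^4 + 71765*v^3 + 36036*v^2 - 402192*v - 592704)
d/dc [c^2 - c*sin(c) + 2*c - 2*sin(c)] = -c*cos(c) + 2*c - sin(c) - 2*cos(c) + 2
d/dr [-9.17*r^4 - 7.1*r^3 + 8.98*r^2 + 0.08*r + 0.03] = -36.68*r^3 - 21.3*r^2 + 17.96*r + 0.08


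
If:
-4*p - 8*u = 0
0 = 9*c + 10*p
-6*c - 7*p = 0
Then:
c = 0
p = 0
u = 0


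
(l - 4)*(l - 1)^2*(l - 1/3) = l^4 - 19*l^3/3 + 11*l^2 - 7*l + 4/3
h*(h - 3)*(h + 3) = h^3 - 9*h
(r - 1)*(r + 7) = r^2 + 6*r - 7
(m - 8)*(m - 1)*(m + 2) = m^3 - 7*m^2 - 10*m + 16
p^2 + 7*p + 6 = (p + 1)*(p + 6)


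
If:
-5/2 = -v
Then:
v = 5/2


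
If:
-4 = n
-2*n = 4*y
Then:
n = -4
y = 2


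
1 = 1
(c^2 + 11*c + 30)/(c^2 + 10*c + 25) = (c + 6)/(c + 5)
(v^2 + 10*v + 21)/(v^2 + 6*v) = (v^2 + 10*v + 21)/(v*(v + 6))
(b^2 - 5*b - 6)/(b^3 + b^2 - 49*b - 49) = (b - 6)/(b^2 - 49)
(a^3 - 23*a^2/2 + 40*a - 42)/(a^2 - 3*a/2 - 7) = (a^2 - 8*a + 12)/(a + 2)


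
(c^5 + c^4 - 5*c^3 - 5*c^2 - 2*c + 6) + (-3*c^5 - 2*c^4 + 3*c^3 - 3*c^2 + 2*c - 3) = -2*c^5 - c^4 - 2*c^3 - 8*c^2 + 3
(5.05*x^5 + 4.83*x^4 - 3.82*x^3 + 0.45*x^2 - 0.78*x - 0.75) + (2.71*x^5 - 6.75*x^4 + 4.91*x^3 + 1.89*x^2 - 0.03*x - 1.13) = 7.76*x^5 - 1.92*x^4 + 1.09*x^3 + 2.34*x^2 - 0.81*x - 1.88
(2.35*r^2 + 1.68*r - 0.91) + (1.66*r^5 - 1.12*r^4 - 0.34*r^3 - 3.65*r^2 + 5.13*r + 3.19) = 1.66*r^5 - 1.12*r^4 - 0.34*r^3 - 1.3*r^2 + 6.81*r + 2.28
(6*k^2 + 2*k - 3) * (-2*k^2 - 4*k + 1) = -12*k^4 - 28*k^3 + 4*k^2 + 14*k - 3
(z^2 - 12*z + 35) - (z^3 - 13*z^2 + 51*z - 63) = -z^3 + 14*z^2 - 63*z + 98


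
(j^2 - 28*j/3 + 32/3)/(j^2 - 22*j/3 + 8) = (j - 8)/(j - 6)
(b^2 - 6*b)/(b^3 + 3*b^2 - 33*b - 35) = b*(b - 6)/(b^3 + 3*b^2 - 33*b - 35)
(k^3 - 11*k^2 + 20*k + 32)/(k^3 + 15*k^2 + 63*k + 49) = (k^2 - 12*k + 32)/(k^2 + 14*k + 49)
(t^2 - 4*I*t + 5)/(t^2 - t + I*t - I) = (t - 5*I)/(t - 1)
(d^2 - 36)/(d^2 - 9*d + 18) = (d + 6)/(d - 3)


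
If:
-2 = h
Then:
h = -2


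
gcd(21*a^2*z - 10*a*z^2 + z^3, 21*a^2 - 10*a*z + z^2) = 21*a^2 - 10*a*z + z^2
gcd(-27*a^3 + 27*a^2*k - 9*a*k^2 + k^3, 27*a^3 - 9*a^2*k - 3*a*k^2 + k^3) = 9*a^2 - 6*a*k + k^2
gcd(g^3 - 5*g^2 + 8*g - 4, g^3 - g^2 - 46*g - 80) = 1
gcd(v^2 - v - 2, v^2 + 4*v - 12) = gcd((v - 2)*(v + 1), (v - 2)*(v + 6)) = v - 2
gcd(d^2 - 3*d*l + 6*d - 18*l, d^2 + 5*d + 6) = 1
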